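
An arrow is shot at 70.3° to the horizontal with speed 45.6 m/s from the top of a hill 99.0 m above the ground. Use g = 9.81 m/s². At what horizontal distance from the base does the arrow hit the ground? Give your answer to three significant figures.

164 m

Components: v_x = 45.6 cos 70.3° = 15.37 m/s, v_y = 45.6 sin 70.3° = 42.93 m/s.
Vertical: 0 = 99.0 + 42.93 t − ½(9.81) t² ⇒ 4.905 t² − 42.93 t − 99.0 = 0.
t = [42.93 + √(1843 + 1942)] / 9.810 = 10.65 s.
Horizontal: R = v_x · t = 15.37 × 10.65 = 164 m.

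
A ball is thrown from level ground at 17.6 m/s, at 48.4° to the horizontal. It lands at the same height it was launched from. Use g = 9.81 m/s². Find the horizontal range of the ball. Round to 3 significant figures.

For level ground, R = v₀² sin(2θ) / g.
sin(2 × 48.4°) = sin 96.80° = 0.9930.
R = (17.6)² × 0.9930 / 9.81 = 31.4 m.

31.4 m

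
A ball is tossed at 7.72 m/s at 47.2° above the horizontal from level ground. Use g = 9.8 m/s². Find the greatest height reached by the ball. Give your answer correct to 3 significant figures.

1.64 m

Vertical component of launch velocity: v_y = 7.72 sin 47.2° = 5.664 m/s.
At the highest point the vertical velocity is zero, so v_y² = 2 g h_max.
h_max = (5.664)² / (2 × 9.8) = 32.08 / 19.60 = 1.64 m.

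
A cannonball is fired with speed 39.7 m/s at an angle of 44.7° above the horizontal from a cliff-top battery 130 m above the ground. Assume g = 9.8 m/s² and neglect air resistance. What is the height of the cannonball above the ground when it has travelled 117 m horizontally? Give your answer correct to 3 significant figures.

v_x = 39.7 cos 44.7° = 28.22 m/s, v_y0 = 39.7 sin 44.7° = 27.92 m/s.
Time to reach x = 117 m: t = x / v_x = 117 / 28.22 = 4.146 s.
y = 130 + v_y0 t − ½ g t² = 130 + 27.92×4.146 − 4.900×4.146² = 162 m.

162 m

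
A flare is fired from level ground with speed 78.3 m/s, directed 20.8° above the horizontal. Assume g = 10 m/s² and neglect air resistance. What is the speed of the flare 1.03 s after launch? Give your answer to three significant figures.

v_x = 78.3 cos 20.8° = 73.20 m/s (constant).
v_y(t) = 78.3 sin 20.8° − g t = 27.80 − 10 × 1.03 = 17.50 m/s.
Speed = √(v_x² + v_y²) = √(5358 + 306.2) = 75.3 m/s.

75.3 m/s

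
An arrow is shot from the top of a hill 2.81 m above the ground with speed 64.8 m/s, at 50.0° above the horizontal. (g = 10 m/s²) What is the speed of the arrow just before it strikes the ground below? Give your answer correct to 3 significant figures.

65.2 m/s

v_x = 64.8 cos 50.0° = 41.65 m/s is unchanged throughout.
For the vertical component, v_y² = v_y0² + 2 g h = (49.64)² + 2×10×2.81 = 2520, so |v_y| = 50.20 m/s.
Impact speed = √(v_x² + v_y²) = √(1735 + 2520) = 65.2 m/s.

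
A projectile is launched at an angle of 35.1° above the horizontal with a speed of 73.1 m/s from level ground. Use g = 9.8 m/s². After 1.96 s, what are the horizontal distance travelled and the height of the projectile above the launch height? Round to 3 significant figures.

v_x = 73.1 cos 35.1° = 59.81 m/s; v_y0 = 73.1 sin 35.1° = 42.03 m/s.
x = v_x t = 59.81 × 1.96 = 117 m.
y = v_y0 t − ½ g t² = 42.03×1.96 − 4.900×1.96² = 63.6 m.

x = 117 m, y = 63.6 m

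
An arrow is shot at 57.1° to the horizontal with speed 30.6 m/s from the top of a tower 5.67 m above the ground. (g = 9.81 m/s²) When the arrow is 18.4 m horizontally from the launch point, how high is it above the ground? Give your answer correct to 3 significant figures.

28.1 m

v_x = 30.6 cos 57.1° = 16.62 m/s, v_y0 = 30.6 sin 57.1° = 25.69 m/s.
Time to reach x = 18.4 m: t = x / v_x = 18.4 / 16.62 = 1.107 s.
y = 5.67 + v_y0 t − ½ g t² = 5.67 + 25.69×1.107 − 4.905×1.107² = 28.1 m.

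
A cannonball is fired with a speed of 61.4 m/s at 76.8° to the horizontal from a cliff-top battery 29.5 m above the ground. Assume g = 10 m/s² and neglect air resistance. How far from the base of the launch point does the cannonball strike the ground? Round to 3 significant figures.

174 m

Components: v_x = 61.4 cos 76.8° = 14.02 m/s, v_y = 61.4 sin 76.8° = 59.78 m/s.
Vertical: 0 = 29.5 + 59.78 t − ½(10) t² ⇒ 5.000 t² − 59.78 t − 29.5 = 0.
t = [59.78 + √(3574 + 590.0)] / 10.00 = 12.43 s.
Horizontal: R = v_x · t = 14.02 × 12.43 = 174 m.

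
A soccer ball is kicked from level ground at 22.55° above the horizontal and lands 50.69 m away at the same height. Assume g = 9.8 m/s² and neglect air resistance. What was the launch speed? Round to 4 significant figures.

On level ground, R = v₀² sin(2θ) / g, so v₀ = √(R g / sin 2θ).
sin(2 × 22.55°) = 0.7083.
v₀ = √(50.69 × 9.8 / 0.7083) = √701.34 = 26.48 m/s.

26.48 m/s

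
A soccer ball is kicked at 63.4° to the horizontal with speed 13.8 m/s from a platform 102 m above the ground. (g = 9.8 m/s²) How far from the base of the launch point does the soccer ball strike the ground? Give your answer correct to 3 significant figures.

Components: v_x = 13.8 cos 63.4° = 6.179 m/s, v_y = 13.8 sin 63.4° = 12.34 m/s.
Vertical: 0 = 102 + 12.34 t − ½(9.8) t² ⇒ 4.900 t² − 12.34 t − 102 = 0.
t = [12.34 + √(152.3 + 1999)] / 9.800 = 5.992 s.
Horizontal: R = v_x · t = 6.179 × 5.992 = 37.0 m.

37.0 m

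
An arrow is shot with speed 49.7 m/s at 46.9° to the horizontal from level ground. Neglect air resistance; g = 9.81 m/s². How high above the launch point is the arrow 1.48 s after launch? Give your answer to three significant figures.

43.0 m

v_y0 = 49.7 sin 46.9° = 36.29 m/s.
y(t) = v_y0 t − ½ g t² = 36.29×1.48 − 4.905×1.48² = 43.0 m.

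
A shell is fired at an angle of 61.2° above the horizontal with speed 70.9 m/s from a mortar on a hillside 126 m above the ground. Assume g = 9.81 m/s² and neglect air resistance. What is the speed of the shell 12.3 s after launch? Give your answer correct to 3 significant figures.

67.8 m/s

v_x = 70.9 cos 61.2° = 34.16 m/s (constant).
v_y(t) = 70.9 sin 61.2° − g t = 62.13 − 9.81 × 12.3 = -58.53 m/s.
Speed = √(v_x² + v_y²) = √(1167 + 3426) = 67.8 m/s.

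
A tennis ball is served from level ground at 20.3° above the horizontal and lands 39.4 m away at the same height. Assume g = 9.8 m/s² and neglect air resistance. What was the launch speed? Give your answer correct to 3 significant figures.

On level ground, R = v₀² sin(2θ) / g, so v₀ = √(R g / sin 2θ).
sin(2 × 20.3°) = 0.6508.
v₀ = √(39.4 × 9.8 / 0.6508) = √593.3 = 24.4 m/s.

24.4 m/s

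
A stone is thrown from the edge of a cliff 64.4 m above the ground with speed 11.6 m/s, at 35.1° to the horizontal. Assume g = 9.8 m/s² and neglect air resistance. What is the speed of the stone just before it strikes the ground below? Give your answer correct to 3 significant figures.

37.4 m/s

v_x = 11.6 cos 35.1° = 9.491 m/s is unchanged throughout.
For the vertical component, v_y² = v_y0² + 2 g h = (6.670)² + 2×9.8×64.4 = 1307, so |v_y| = 36.15 m/s.
Impact speed = √(v_x² + v_y²) = √(90.08 + 1307) = 37.4 m/s.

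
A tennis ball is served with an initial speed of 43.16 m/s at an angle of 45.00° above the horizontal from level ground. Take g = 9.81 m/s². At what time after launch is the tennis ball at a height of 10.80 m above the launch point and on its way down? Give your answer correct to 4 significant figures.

5.845 s

v_y0 = 43.16 sin 45.00° = 30.519 m/s.
Set y = v_y0 t − ½ g t² = 10.80: 4.905 t² − 30.519 t + 10.80 = 0.
t = [30.519 ± √(931.41 − 211.90)] / 9.81 = (30.519 ± 26.824) / 9.81, giving t = 0.3767 s or t = 5.845 s.
On the way down corresponds to the larger root: t = 5.845 s.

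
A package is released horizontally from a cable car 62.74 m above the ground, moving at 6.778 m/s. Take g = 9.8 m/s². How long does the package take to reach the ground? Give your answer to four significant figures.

The horizontal speed doesn't affect the fall. With v_y0 = 0, h = ½ g t².
t = √(2 × 62.74 / 9.8) = √12.804 = 3.578 s.

3.578 s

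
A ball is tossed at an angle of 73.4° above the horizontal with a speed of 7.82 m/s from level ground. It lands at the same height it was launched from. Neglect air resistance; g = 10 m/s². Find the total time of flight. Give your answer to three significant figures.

Vertical component: v_y = 7.82 sin 73.4° = 7.494 m/s.
For a projectile landing at launch height, time of flight is t = 2 v_y / g = 2 × 7.494 / 10 = 1.50 s.

1.50 s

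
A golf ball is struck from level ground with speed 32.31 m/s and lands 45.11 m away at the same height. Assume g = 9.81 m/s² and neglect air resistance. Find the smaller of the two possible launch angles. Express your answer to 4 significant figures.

Level-ground range: R = v₀² sin(2θ)/g ⇒ sin 2θ = R g / v₀² = 45.11×9.81/32.31² = 0.4239.
2θ = arcsin(0.4239) = 25.081° or 180° − 25.081° = 154.919°.
So θ = 12.54° or θ = 77.46°.

12.54°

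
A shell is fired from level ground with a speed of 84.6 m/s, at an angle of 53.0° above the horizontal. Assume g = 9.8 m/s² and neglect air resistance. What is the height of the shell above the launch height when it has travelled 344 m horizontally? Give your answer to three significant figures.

v_x = 84.6 cos 53.0° = 50.91 m/s, v_y0 = 84.6 sin 53.0° = 67.56 m/s.
Time to reach x = 344 m: t = x / v_x = 344 / 50.91 = 6.757 s.
y = v_y0 t − ½ g t² = 67.56×6.757 − 4.900×6.757² = 233 m.

233 m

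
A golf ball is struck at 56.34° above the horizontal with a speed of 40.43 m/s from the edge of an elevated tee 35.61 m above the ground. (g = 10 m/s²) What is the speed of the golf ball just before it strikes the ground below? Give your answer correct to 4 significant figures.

48.44 m/s

v_x = 40.43 cos 56.34° = 22.409 m/s is unchanged throughout.
For the vertical component, v_y² = v_y0² + 2 g h = (33.652)² + 2×10×35.61 = 1844.7, so |v_y| = 42.950 m/s.
Impact speed = √(v_x² + v_y²) = √(502.16 + 1844.7) = 48.44 m/s.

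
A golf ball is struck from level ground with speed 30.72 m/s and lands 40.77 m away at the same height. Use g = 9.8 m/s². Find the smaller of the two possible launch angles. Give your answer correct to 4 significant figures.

Level-ground range: R = v₀² sin(2θ)/g ⇒ sin 2θ = R g / v₀² = 40.77×9.8/30.72² = 0.4234.
2θ = arcsin(0.4234) = 25.049° or 180° − 25.049° = 154.951°.
So θ = 12.52° or θ = 77.48°.

12.52°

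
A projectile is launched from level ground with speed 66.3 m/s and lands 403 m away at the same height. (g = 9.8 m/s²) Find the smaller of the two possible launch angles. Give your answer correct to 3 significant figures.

Level-ground range: R = v₀² sin(2θ)/g ⇒ sin 2θ = R g / v₀² = 403×9.8/66.3² = 0.8985.
2θ = arcsin(0.8985) = 63.96° or 180° − 63.96° = 116.04°.
So θ = 32.0° or θ = 58.0°.

32.0°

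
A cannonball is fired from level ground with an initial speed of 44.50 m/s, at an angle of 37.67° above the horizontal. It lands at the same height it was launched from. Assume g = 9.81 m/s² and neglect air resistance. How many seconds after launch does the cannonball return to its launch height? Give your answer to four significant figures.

5.544 s

Vertical component: v_y = 44.50 sin 37.67° = 27.195 m/s.
For a projectile landing at launch height, time of flight is t = 2 v_y / g = 2 × 27.195 / 9.81 = 5.544 s.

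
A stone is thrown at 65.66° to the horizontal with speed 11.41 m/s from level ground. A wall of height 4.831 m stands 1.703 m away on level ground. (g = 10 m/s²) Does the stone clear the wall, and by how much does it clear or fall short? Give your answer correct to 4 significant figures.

v_x = 11.41 cos 65.66° = 4.7026 m/s; v_y0 = 11.41 sin 65.66° = 10.396 m/s.
Time to reach the wall: t = 1.703 / 4.7026 = 0.36214 s.
Height at that point: y = 10.396×0.36214 − 5.000×0.36214² = 3.1091 m.
That is 4.831 − 3.1091 = 1.722 m below the top of the wall, so the stone does not clear it.

No — it falls 1.722 m short of clearing the wall.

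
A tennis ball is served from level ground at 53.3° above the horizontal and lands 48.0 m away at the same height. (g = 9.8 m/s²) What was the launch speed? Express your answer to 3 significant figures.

On level ground, R = v₀² sin(2θ) / g, so v₀ = √(R g / sin 2θ).
sin(2 × 53.3°) = 0.9583.
v₀ = √(48.0 × 9.8 / 0.9583) = √490.9 = 22.2 m/s.

22.2 m/s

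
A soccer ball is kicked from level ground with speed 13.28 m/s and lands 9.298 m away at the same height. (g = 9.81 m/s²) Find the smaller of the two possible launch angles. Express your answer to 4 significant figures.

Level-ground range: R = v₀² sin(2θ)/g ⇒ sin 2θ = R g / v₀² = 9.298×9.81/13.28² = 0.5172.
2θ = arcsin(0.5172) = 31.145° or 180° − 31.145° = 148.855°.
So θ = 15.57° or θ = 74.43°.

15.57°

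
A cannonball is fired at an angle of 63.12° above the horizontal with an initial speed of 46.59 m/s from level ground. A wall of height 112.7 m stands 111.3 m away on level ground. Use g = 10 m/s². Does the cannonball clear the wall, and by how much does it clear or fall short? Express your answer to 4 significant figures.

No — it falls 32.72 m short of clearing the wall.

v_x = 46.59 cos 63.12° = 21.064 m/s; v_y0 = 46.59 sin 63.12° = 41.556 m/s.
Time to reach the wall: t = 111.3 / 21.064 = 5.2839 s.
Height at that point: y = 41.556×5.2839 − 5.000×5.2839² = 79.980 m.
That is 112.7 − 79.980 = 32.72 m below the top of the wall, so the cannonball does not clear it.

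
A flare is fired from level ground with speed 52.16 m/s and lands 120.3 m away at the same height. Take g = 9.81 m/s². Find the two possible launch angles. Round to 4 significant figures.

Level-ground range: R = v₀² sin(2θ)/g ⇒ sin 2θ = R g / v₀² = 120.3×9.81/52.16² = 0.4338.
2θ = arcsin(0.4338) = 25.709° or 180° − 25.709° = 154.291°.
So θ = 12.85° or θ = 77.15°.

12.85° and 77.15°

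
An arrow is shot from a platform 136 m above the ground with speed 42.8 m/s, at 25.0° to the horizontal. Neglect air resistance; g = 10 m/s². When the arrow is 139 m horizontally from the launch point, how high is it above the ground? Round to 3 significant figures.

137 m

v_x = 42.8 cos 25.0° = 38.79 m/s, v_y0 = 42.8 sin 25.0° = 18.09 m/s.
Time to reach x = 139 m: t = x / v_x = 139 / 38.79 = 3.583 s.
y = 136 + v_y0 t − ½ g t² = 136 + 18.09×3.583 − 5.000×3.583² = 137 m.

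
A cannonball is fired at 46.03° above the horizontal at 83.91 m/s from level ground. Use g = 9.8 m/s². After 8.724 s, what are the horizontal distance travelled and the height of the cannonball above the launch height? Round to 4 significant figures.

v_x = 83.91 cos 46.03° = 58.257 m/s; v_y0 = 83.91 sin 46.03° = 60.390 m/s.
x = v_x t = 58.257 × 8.724 = 508.2 m.
y = v_y0 t − ½ g t² = 60.390×8.724 − 4.900×8.724² = 153.9 m.

x = 508.2 m, y = 153.9 m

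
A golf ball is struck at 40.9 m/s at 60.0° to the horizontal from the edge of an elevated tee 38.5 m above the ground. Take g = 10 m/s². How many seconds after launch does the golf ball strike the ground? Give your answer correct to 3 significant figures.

Vertical component: v_y = 40.9 sin 60.0° = 35.42 m/s.
Taking up as positive with launch at y = 38.5 m, landing at y = 0: 0 = 38.5 + 35.42 t − ½(10) t².
Solving 5.000 t² − 35.42 t − 38.5 = 0 gives t = [35.42 + √(35.42² + 4·5.000·38.5)] / 10.00 = 8.04 s.

8.04 s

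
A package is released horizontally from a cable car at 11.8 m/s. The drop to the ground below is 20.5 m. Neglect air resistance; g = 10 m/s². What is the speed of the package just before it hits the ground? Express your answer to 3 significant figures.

Fall time: t = √(2 × 20.5 / 10) = 2.025 s.
At impact: v_x = 11.8 m/s (unchanged), v_y = g t = 10 × 2.025 = 20.25 m/s.
Speed = √(v_x² + v_y²) = √(139.2 + 410.1) = 23.4 m/s.

23.4 m/s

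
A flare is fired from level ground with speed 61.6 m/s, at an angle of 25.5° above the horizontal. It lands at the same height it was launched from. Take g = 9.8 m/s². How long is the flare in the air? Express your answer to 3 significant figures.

Vertical component: v_y = 61.6 sin 25.5° = 26.52 m/s.
For a projectile landing at launch height, time of flight is t = 2 v_y / g = 2 × 26.52 / 9.8 = 5.41 s.

5.41 s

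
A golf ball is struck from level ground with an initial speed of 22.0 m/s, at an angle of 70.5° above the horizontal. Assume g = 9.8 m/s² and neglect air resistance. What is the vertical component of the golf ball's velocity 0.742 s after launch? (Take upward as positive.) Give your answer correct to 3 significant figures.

13.5 m/s

Initial vertical component: v_y0 = 22.0 sin 70.5° = 20.74 m/s.
v_y(t) = v_y0 − g t = 20.74 − 9.8 × 0.742 = 13.5 m/s.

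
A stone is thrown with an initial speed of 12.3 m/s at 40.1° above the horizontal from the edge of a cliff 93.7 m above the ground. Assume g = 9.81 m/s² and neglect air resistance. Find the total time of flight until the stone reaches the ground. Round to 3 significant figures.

5.25 s

Vertical component: v_y = 12.3 sin 40.1° = 7.923 m/s.
Taking up as positive with launch at y = 93.7 m, landing at y = 0: 0 = 93.7 + 7.923 t − ½(9.81) t².
Solving 4.905 t² − 7.923 t − 93.7 = 0 gives t = [7.923 + √(7.923² + 4·4.905·93.7)] / 9.810 = 5.25 s.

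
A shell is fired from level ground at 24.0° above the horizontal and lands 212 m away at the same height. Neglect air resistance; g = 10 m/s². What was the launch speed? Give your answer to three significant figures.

53.4 m/s

On level ground, R = v₀² sin(2θ) / g, so v₀ = √(R g / sin 2θ).
sin(2 × 24.0°) = 0.7431.
v₀ = √(212 × 10 / 0.7431) = √2853 = 53.4 m/s.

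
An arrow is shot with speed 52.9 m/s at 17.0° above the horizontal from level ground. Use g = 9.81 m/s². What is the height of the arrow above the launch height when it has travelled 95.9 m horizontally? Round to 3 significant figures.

11.7 m

v_x = 52.9 cos 17.0° = 50.59 m/s, v_y0 = 52.9 sin 17.0° = 15.47 m/s.
Time to reach x = 95.9 m: t = x / v_x = 95.9 / 50.59 = 1.896 s.
y = v_y0 t − ½ g t² = 15.47×1.896 − 4.905×1.896² = 11.7 m.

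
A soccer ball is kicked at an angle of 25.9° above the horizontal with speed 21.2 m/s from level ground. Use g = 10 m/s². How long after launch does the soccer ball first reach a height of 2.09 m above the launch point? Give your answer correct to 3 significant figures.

v_y0 = 21.2 sin 25.9° = 9.260 m/s.
Set y = v_y0 t − ½ g t² = 2.09: 5.000 t² − 9.260 t + 2.09 = 0.
t = [9.260 ± √(85.75 − 41.80)] / 10 = (9.260 ± 6.629) / 10, giving t = 0.263 s or t = 1.59 s.
The soccer ball is on the way up at the first time, so t = 0.263 s.

0.263 s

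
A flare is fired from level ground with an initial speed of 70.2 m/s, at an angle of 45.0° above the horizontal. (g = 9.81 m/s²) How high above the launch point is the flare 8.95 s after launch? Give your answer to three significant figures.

v_y0 = 70.2 sin 45.0° = 49.64 m/s.
y(t) = v_y0 t − ½ g t² = 49.64×8.95 − 4.905×8.95² = 51.4 m.

51.4 m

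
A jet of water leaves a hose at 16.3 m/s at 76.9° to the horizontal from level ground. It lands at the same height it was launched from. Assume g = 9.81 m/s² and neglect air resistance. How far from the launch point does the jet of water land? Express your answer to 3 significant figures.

12.0 m

Components: v_x = 16.3 cos 76.9° = 3.694 m/s, v_y = 16.3 sin 76.9° = 15.88 m/s.
Time of flight (same landing height): t = 2 v_y / g = 2 × 15.88 / 9.81 = 3.238 s.
Range: R = v_x · t = 3.694 × 3.238 = 12.0 m.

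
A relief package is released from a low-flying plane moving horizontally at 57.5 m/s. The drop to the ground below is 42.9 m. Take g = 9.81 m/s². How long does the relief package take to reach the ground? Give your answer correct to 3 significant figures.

The horizontal speed doesn't affect the fall. With v_y0 = 0, h = ½ g t².
t = √(2 × 42.9 / 9.81) = √8.746 = 2.96 s.

2.96 s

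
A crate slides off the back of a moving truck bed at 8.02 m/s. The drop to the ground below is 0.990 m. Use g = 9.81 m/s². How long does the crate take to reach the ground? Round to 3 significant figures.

The horizontal speed doesn't affect the fall. With v_y0 = 0, h = ½ g t².
t = √(2 × 0.990 / 9.81) = √0.2018 = 0.449 s.

0.449 s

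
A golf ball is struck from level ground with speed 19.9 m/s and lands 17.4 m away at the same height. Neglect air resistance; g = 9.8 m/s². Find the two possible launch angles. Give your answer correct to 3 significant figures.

12.8° and 77.2°

Level-ground range: R = v₀² sin(2θ)/g ⇒ sin 2θ = R g / v₀² = 17.4×9.8/19.9² = 0.4306.
2θ = arcsin(0.4306) = 25.51° or 180° − 25.51° = 154.49°.
So θ = 12.8° or θ = 77.2°.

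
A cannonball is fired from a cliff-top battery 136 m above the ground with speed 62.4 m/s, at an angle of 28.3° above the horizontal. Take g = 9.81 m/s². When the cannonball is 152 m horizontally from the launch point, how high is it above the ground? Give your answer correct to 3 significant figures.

180 m

v_x = 62.4 cos 28.3° = 54.94 m/s, v_y0 = 62.4 sin 28.3° = 29.58 m/s.
Time to reach x = 152 m: t = x / v_x = 152 / 54.94 = 2.767 s.
y = 136 + v_y0 t − ½ g t² = 136 + 29.58×2.767 − 4.905×2.767² = 180 m.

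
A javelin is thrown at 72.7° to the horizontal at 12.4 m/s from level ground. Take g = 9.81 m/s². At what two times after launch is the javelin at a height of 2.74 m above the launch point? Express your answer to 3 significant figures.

v_y0 = 12.4 sin 72.7° = 11.84 m/s.
Set y = v_y0 t − ½ g t² = 2.74: 4.905 t² − 11.84 t + 2.74 = 0.
t = [11.84 ± √(140.2 − 53.76)] / 9.81 = (11.84 ± 9.297) / 9.81, giving t = 0.259 s or t = 2.15 s.
So the javelin is at 2.74 m at t = 0.259 s (rising) and t = 2.15 s (falling).

0.259 s and 2.15 s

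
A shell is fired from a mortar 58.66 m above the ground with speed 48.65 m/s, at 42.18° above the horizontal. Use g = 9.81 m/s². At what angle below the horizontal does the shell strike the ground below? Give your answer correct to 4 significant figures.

52.57°

v_x = 48.65 cos 42.18° = 36.052 m/s.
At impact |v_y| = √(v_y0² + 2 g h) = √(32.667² + 2×9.81×58.66) = 47.096 m/s.
Angle below horizontal = arctan(|v_y| / v_x) = arctan(47.096 / 36.052) = 52.57°.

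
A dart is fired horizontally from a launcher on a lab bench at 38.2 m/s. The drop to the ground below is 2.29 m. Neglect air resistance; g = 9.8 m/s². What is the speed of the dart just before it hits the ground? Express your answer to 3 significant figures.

38.8 m/s

Fall time: t = √(2 × 2.29 / 9.8) = 0.6836 s.
At impact: v_x = 38.2 m/s (unchanged), v_y = g t = 9.8 × 0.6836 = 6.699 m/s.
Speed = √(v_x² + v_y²) = √(1459 + 44.88) = 38.8 m/s.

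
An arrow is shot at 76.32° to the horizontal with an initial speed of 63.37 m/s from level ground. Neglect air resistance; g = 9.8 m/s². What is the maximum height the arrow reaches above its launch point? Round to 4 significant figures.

Vertical component of launch velocity: v_y = 63.37 sin 76.32° = 61.572 m/s.
At the highest point the vertical velocity is zero, so v_y² = 2 g h_max.
h_max = (61.572)² / (2 × 9.8) = 3791.1 / 19.60 = 193.4 m.

193.4 m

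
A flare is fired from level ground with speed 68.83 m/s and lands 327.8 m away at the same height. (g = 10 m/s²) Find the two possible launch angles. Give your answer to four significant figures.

Level-ground range: R = v₀² sin(2θ)/g ⇒ sin 2θ = R g / v₀² = 327.8×10/68.83² = 0.6919.
2θ = arcsin(0.6919) = 43.781° or 180° − 43.781° = 136.219°.
So θ = 21.89° or θ = 68.11°.

21.89° and 68.11°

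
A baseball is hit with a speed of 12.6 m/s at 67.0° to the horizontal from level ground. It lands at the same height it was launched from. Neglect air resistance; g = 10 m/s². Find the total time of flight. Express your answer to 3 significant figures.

2.32 s

Vertical component: v_y = 12.6 sin 67.0° = 11.60 m/s.
For a projectile landing at launch height, time of flight is t = 2 v_y / g = 2 × 11.60 / 10 = 2.32 s.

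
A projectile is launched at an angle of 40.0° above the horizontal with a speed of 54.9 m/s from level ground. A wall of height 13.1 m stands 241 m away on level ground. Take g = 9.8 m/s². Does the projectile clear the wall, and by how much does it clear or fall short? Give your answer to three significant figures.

Yes — it clears the wall by 28.2 m.

v_x = 54.9 cos 40.0° = 42.06 m/s; v_y0 = 54.9 sin 40.0° = 35.29 m/s.
Time to reach the wall: t = 241 / 42.06 = 5.730 s.
Height at that point: y = 35.29×5.730 − 4.900×5.730² = 41.33 m.
That is 41.33 − 13.1 = 28.2 m above the top of the wall, so the projectile clears it.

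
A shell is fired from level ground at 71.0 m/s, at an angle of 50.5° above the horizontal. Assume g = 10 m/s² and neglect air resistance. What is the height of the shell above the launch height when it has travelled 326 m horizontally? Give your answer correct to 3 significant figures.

135 m

v_x = 71.0 cos 50.5° = 45.16 m/s, v_y0 = 71.0 sin 50.5° = 54.79 m/s.
Time to reach x = 326 m: t = x / v_x = 326 / 45.16 = 7.219 s.
y = v_y0 t − ½ g t² = 54.79×7.219 − 5.000×7.219² = 135 m.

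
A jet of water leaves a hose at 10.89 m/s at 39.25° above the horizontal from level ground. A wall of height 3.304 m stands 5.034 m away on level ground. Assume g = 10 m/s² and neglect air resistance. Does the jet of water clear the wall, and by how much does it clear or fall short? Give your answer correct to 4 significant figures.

No — it falls 0.9727 m short of clearing the wall.

v_x = 10.89 cos 39.25° = 8.4331 m/s; v_y0 = 10.89 sin 39.25° = 6.8902 m/s.
Time to reach the wall: t = 5.034 / 8.4331 = 0.59693 s.
Height at that point: y = 6.8902×0.59693 − 5.000×0.59693² = 2.3313 m.
That is 3.304 − 2.3313 = 0.9727 m below the top of the wall, so the jet of water does not clear it.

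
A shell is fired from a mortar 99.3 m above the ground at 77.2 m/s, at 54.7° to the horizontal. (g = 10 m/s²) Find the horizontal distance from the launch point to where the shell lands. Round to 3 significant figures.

Components: v_x = 77.2 cos 54.7° = 44.61 m/s, v_y = 77.2 sin 54.7° = 63.01 m/s.
Vertical: 0 = 99.3 + 63.01 t − ½(10) t² ⇒ 5.000 t² − 63.01 t − 99.3 = 0.
t = [63.01 + √(3970 + 1986)] / 10.00 = 14.02 s.
Horizontal: R = v_x · t = 44.61 × 14.02 = 625 m.

625 m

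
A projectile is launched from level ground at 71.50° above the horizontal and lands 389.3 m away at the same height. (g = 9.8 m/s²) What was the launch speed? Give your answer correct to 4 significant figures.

79.62 m/s

On level ground, R = v₀² sin(2θ) / g, so v₀ = √(R g / sin 2θ).
sin(2 × 71.50°) = 0.6018.
v₀ = √(389.3 × 9.8 / 0.6018) = √6339.5 = 79.62 m/s.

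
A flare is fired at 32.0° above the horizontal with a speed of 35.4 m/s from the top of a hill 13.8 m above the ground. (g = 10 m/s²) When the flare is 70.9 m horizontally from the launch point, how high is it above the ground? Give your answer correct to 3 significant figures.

v_x = 35.4 cos 32.0° = 30.02 m/s, v_y0 = 35.4 sin 32.0° = 18.76 m/s.
Time to reach x = 70.9 m: t = x / v_x = 70.9 / 30.02 = 2.362 s.
y = 13.8 + v_y0 t − ½ g t² = 13.8 + 18.76×2.362 − 5.000×2.362² = 30.2 m.

30.2 m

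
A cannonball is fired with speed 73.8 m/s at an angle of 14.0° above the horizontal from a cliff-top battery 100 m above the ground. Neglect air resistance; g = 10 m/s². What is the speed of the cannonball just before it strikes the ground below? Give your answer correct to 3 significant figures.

v_x = 73.8 cos 14.0° = 71.61 m/s is unchanged throughout.
For the vertical component, v_y² = v_y0² + 2 g h = (17.85)² + 2×10×100 = 2319, so |v_y| = 48.16 m/s.
Impact speed = √(v_x² + v_y²) = √(5128 + 2319) = 86.3 m/s.

86.3 m/s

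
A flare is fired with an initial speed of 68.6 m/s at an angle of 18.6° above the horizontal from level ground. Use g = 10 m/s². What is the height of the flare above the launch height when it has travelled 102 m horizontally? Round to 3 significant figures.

v_x = 68.6 cos 18.6° = 65.02 m/s, v_y0 = 68.6 sin 18.6° = 21.88 m/s.
Time to reach x = 102 m: t = x / v_x = 102 / 65.02 = 1.569 s.
y = v_y0 t − ½ g t² = 21.88×1.569 − 5.000×1.569² = 22.0 m.

22.0 m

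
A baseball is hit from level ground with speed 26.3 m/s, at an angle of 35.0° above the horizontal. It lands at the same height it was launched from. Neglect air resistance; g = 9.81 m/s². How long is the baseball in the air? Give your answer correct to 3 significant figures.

Vertical component: v_y = 26.3 sin 35.0° = 15.09 m/s.
For a projectile landing at launch height, time of flight is t = 2 v_y / g = 2 × 15.09 / 9.81 = 3.08 s.

3.08 s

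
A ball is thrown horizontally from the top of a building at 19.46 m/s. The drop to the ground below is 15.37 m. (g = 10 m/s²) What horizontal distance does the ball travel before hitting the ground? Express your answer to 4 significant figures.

Initial vertical velocity is zero, so the fall time comes from h = ½ g t²: t = √(2 × 15.37 / 10) = 1.7533 s.
Horizontal motion is uniform at 19.46 m/s, so x = 19.46 × 1.7533 = 34.12 m.

34.12 m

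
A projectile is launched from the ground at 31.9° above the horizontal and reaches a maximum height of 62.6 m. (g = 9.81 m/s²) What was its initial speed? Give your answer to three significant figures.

At maximum height v_y = 0, so (v₀ sin θ)² = 2 g H.
v₀ sin 31.9° = √(2 × 9.81 × 62.6) = 35.05 m/s.
v₀ = 35.05 / sin 31.9° = 35.05 / 0.5284 = 66.3 m/s.

66.3 m/s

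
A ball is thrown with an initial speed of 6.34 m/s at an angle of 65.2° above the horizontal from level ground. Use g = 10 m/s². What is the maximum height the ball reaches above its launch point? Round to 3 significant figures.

1.66 m

Vertical component of launch velocity: v_y = 6.34 sin 65.2° = 5.755 m/s.
At the highest point the vertical velocity is zero, so v_y² = 2 g h_max.
h_max = (5.755)² / (2 × 10) = 33.12 / 20.00 = 1.66 m.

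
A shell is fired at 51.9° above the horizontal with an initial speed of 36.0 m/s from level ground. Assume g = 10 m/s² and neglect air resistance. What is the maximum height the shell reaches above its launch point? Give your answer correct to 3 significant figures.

40.1 m

Vertical component of launch velocity: v_y = 36.0 sin 51.9° = 28.33 m/s.
At the highest point the vertical velocity is zero, so v_y² = 2 g h_max.
h_max = (28.33)² / (2 × 10) = 802.6 / 20.00 = 40.1 m.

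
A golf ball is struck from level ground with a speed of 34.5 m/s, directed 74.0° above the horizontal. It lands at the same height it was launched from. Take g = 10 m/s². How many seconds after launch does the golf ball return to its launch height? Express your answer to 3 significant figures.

6.63 s

Vertical component: v_y = 34.5 sin 74.0° = 33.16 m/s.
For a projectile landing at launch height, time of flight is t = 2 v_y / g = 2 × 33.16 / 10 = 6.63 s.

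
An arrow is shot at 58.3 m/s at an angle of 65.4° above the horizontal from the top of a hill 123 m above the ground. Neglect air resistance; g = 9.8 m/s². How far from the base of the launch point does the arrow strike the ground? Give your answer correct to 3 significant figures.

Components: v_x = 58.3 cos 65.4° = 24.27 m/s, v_y = 58.3 sin 65.4° = 53.01 m/s.
Vertical: 0 = 123 + 53.01 t − ½(9.8) t² ⇒ 4.900 t² − 53.01 t − 123 = 0.
t = [53.01 + √(2810 + 2411)] / 9.800 = 12.78 s.
Horizontal: R = v_x · t = 24.27 × 12.78 = 310 m.

310 m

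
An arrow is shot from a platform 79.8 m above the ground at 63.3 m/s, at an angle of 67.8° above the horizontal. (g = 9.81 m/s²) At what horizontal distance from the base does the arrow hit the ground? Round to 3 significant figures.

Components: v_x = 63.3 cos 67.8° = 23.92 m/s, v_y = 63.3 sin 67.8° = 58.61 m/s.
Vertical: 0 = 79.8 + 58.61 t − ½(9.81) t² ⇒ 4.905 t² − 58.61 t − 79.8 = 0.
t = [58.61 + √(3435 + 1566)] / 9.810 = 13.18 s.
Horizontal: R = v_x · t = 23.92 × 13.18 = 315 m.

315 m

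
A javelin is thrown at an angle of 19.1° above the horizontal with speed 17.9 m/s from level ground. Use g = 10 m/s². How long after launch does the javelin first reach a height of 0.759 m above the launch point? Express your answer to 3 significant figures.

0.148 s

v_y0 = 17.9 sin 19.1° = 5.857 m/s.
Set y = v_y0 t − ½ g t² = 0.759: 5.000 t² − 5.857 t + 0.759 = 0.
t = [5.857 ± √(34.30 − 15.18)] / 10 = (5.857 ± 4.373) / 10, giving t = 0.148 s or t = 1.02 s.
The javelin is on the way up at the first time, so t = 0.148 s.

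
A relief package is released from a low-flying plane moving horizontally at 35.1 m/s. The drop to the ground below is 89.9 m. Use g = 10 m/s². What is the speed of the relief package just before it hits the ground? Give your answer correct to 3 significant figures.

Fall time: t = √(2 × 89.9 / 10) = 4.240 s.
At impact: v_x = 35.1 m/s (unchanged), v_y = g t = 10 × 4.240 = 42.40 m/s.
Speed = √(v_x² + v_y²) = √(1232 + 1798) = 55.0 m/s.

55.0 m/s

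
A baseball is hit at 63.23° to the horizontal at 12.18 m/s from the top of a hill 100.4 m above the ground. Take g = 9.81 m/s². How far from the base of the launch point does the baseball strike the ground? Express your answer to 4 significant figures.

Components: v_x = 12.18 cos 63.23° = 5.4860 m/s, v_y = 12.18 sin 63.23° = 10.875 m/s.
Vertical: 0 = 100.4 + 10.875 t − ½(9.81) t² ⇒ 4.905 t² − 10.875 t − 100.4 = 0.
t = [10.875 + √(118.27 + 1969.8)] / 9.810 = 5.7666 s.
Horizontal: R = v_x · t = 5.4860 × 5.7666 = 31.64 m.

31.64 m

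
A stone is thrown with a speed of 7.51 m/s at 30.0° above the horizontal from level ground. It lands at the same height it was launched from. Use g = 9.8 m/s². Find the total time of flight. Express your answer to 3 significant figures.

0.766 s

Vertical component: v_y = 7.51 sin 30.0° = 3.755 m/s.
For a projectile landing at launch height, time of flight is t = 2 v_y / g = 2 × 3.755 / 9.8 = 0.766 s.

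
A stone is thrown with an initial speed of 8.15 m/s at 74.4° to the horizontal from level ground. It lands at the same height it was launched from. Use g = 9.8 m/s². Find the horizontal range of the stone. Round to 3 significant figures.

For level ground, R = v₀² sin(2θ) / g.
sin(2 × 74.4°) = sin 148.8° = 0.5180.
R = (8.15)² × 0.5180 / 9.8 = 3.51 m.

3.51 m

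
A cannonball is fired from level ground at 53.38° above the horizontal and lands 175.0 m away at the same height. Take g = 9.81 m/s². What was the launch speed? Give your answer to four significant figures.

On level ground, R = v₀² sin(2θ) / g, so v₀ = √(R g / sin 2θ).
sin(2 × 53.38°) = 0.9575.
v₀ = √(175.0 × 9.81 / 0.9575) = √1793.0 = 42.34 m/s.

42.34 m/s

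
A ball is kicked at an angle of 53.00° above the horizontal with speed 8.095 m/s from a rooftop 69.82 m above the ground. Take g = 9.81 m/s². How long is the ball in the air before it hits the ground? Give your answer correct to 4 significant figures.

4.489 s

Vertical component: v_y = 8.095 sin 53.00° = 6.4650 m/s.
Taking up as positive with launch at y = 69.82 m, landing at y = 0: 0 = 69.82 + 6.4650 t − ½(9.81) t².
Solving 4.905 t² − 6.4650 t − 69.82 = 0 gives t = [6.4650 + √(6.4650² + 4·4.905·69.82)] / 9.810 = 4.489 s.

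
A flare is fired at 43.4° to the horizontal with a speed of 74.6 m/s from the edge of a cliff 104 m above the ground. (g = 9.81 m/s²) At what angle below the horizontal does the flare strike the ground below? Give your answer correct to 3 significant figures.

51.6°

v_x = 74.6 cos 43.4° = 54.20 m/s.
At impact |v_y| = √(v_y0² + 2 g h) = √(51.26² + 2×9.81×104) = 68.32 m/s.
Angle below horizontal = arctan(|v_y| / v_x) = arctan(68.32 / 54.20) = 51.6°.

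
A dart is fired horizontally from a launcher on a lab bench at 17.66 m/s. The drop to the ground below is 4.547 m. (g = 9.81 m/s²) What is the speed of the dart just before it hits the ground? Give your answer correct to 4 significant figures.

Fall time: t = √(2 × 4.547 / 9.81) = 0.96282 s.
At impact: v_x = 17.66 m/s (unchanged), v_y = g t = 9.81 × 0.96282 = 9.4453 m/s.
Speed = √(v_x² + v_y²) = √(311.88 + 89.214) = 20.03 m/s.

20.03 m/s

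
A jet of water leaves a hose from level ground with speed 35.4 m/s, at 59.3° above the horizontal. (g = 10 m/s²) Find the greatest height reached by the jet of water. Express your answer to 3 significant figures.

Vertical component of launch velocity: v_y = 35.4 sin 59.3° = 30.44 m/s.
At the highest point the vertical velocity is zero, so v_y² = 2 g h_max.
h_max = (30.44)² / (2 × 10) = 926.6 / 20.00 = 46.3 m.

46.3 m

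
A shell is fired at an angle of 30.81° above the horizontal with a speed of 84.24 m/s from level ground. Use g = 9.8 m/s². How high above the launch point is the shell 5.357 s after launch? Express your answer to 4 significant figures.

90.52 m

v_y0 = 84.24 sin 30.81° = 43.147 m/s.
y(t) = v_y0 t − ½ g t² = 43.147×5.357 − 4.900×5.357² = 90.52 m.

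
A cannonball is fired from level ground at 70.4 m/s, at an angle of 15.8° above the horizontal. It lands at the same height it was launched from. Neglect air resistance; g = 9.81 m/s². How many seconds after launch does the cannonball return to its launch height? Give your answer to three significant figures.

3.91 s

Vertical component: v_y = 70.4 sin 15.8° = 19.17 m/s.
For a projectile landing at launch height, time of flight is t = 2 v_y / g = 2 × 19.17 / 9.81 = 3.91 s.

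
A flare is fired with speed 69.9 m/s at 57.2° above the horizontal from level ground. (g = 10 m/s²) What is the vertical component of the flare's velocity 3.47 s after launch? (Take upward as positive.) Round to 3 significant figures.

Initial vertical component: v_y0 = 69.9 sin 57.2° = 58.76 m/s.
v_y(t) = v_y0 − g t = 58.76 − 10 × 3.47 = 24.1 m/s.

24.1 m/s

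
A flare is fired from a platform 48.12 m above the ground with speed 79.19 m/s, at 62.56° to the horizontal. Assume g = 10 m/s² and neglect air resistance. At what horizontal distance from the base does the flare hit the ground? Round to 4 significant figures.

Components: v_x = 79.19 cos 62.56° = 36.492 m/s, v_y = 79.19 sin 62.56° = 70.281 m/s.
Vertical: 0 = 48.12 + 70.281 t − ½(10) t² ⇒ 5.000 t² − 70.281 t − 48.12 = 0.
t = [70.281 + √(4939.4 + 962.40)] / 10.00 = 14.710 s.
Horizontal: R = v_x · t = 36.492 × 14.710 = 536.8 m.

536.8 m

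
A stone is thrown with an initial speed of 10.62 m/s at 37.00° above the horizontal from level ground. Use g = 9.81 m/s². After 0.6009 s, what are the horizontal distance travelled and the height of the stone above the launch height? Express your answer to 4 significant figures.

x = 5.097 m, y = 2.069 m

v_x = 10.62 cos 37.00° = 8.4815 m/s; v_y0 = 10.62 sin 37.00° = 6.3913 m/s.
x = v_x t = 8.4815 × 0.6009 = 5.097 m.
y = v_y0 t − ½ g t² = 6.3913×0.6009 − 4.905×0.6009² = 2.069 m.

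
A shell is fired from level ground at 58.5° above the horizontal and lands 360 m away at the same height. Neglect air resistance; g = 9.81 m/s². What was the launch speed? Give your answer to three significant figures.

63.0 m/s

On level ground, R = v₀² sin(2θ) / g, so v₀ = √(R g / sin 2θ).
sin(2 × 58.5°) = 0.8910.
v₀ = √(360 × 9.81 / 0.8910) = √3964 = 63.0 m/s.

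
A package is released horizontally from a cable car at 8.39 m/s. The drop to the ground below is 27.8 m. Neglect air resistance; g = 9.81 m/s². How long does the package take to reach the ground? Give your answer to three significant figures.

The horizontal speed doesn't affect the fall. With v_y0 = 0, h = ½ g t².
t = √(2 × 27.8 / 9.81) = √5.668 = 2.38 s.

2.38 s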